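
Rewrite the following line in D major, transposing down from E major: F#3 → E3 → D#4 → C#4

E3 D3 C#4 B3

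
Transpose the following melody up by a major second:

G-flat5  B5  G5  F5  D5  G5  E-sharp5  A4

Ab5 C#6 A5 G5 E5 A5 F##5 B4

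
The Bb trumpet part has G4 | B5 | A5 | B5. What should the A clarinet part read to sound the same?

Ab4 C6 Bb5 C6

First find concert pitch: the Bb trumpet sounds a major second below written, so G4 B5 A5 B5 sounds F4 A5 G5 A5.
Then write for A clarinet: it sounds a minor third below written, so the part must be a minor third above concert.
F4 → Ab4
A5 → C6
G5 → Bb5
A5 → C6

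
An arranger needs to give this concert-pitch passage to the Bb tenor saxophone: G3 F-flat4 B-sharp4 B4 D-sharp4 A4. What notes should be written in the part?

A4 Gb5 C##6 C#6 E#5 B5

Written C4 sounds as Bb2 on the Bb tenor saxophone, so concert pitches are written a major ninth up.
G3 -> A4
Fb4 -> Gb5
B#4 -> C##6
B4 -> C#6
D#4 -> E#5
A4 -> B5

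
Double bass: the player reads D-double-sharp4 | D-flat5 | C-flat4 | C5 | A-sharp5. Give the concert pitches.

Written C4 on the double bass sounds as C3, a perfect octave lower; apply that shift to every note.
D##4 gives D##3
Db5 gives Db4
Cb4 gives Cb3
C5 gives C4
A#5 gives A#4

D##3 Db4 Cb3 C4 A#4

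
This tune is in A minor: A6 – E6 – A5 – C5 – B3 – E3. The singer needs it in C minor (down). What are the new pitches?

C6 G5 C5 Eb4 D3 G2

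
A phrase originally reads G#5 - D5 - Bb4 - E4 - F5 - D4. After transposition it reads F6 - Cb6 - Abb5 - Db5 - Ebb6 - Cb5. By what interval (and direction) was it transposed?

From G#5 to F6 is 7 letter names — a seventh of some quality.
G#5 to F6 is 9 semitones, which makes it a diminished seventh; the second version is higher, so the direction is up.
Checking another pair — D4 → Cb5 — gives the same interval.

up a diminished seventh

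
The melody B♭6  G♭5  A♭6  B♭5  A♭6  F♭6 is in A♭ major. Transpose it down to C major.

D6 Bb4 C6 D5 C6 Ab5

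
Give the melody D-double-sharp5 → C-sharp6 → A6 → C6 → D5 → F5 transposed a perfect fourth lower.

A##4 G#5 E6 G5 A4 C5

D##5: a fourth down reaches A, and 5 semitones makes it A##4.
A perfect fourth down from C#6 gives G#5.
A6 down a perfect fourth is E6.
A perfect fourth down from C6 gives G5.
A perfect fourth down from D5 gives A4.
A perfect fourth down from F5 gives C5.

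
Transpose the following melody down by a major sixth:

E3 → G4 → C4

E3: a sixth down reaches G, and 9 semitones makes it G2.
G4 down a major sixth is Bb3.
A major sixth down from C4 gives Eb3.

G2 Bb3 Eb3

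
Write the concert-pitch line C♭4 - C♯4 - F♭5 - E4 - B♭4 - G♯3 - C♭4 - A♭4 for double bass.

Written C4 sounds as C3 on the double bass, so concert pitches are written a perfect octave up.
Cb4 gives Cb5
C#4 gives C#5
Fb5 gives Fb6
E4 gives E5
Bb4 gives Bb5
G#3 gives G#4
Cb4 gives Cb5
Ab4 gives Ab5

Cb5 C#5 Fb6 E5 Bb5 G#4 Cb5 Ab5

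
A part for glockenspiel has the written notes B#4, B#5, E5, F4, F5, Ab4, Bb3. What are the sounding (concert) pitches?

B#6 B#7 E7 F6 F7 Ab6 Bb5

The glockenspiel sounds a perfect fifteenth above written, so transpose each written note up a perfect fifteenth.
B#4 → B#6
B#5 → B#7
E5 → E7
F4 → F6
F5 → F7
Ab4 → Ab6
Bb3 → Bb5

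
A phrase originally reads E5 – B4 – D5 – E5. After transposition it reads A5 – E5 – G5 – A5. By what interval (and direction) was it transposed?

From E5 to A5 is 4 letter names — a fourth of some quality.
E5 to A5 is 5 semitones, which makes it a perfect fourth; the second version is higher, so the direction is up.
Checking another pair — E5 → A5 — gives the same interval.

up a perfect fourth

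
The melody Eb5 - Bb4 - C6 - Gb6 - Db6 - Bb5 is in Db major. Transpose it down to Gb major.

Ab4 Eb4 F5 Cb6 Gb5 Eb5

From Db down to Gb is a perfect fifth; apply that to each pitch.
Eb5 → Ab4
Bb4 → Eb4
C6 → F5
Gb6 → Cb6
Db6 → Gb5
Bb5 → Eb5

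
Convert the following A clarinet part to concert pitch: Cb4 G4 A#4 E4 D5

The A clarinet sounds a minor third below written, so transpose each written note down a minor third.
Cb4 gives Ab3
G4 gives E4
A#4 gives F##4
E4 gives C#4
D5 gives B4

Ab3 E4 F##4 C#4 B4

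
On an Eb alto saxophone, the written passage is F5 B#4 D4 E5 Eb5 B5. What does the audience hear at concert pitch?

The Eb alto saxophone sounds a major sixth below written, so transpose each written note down a major sixth.
F5 gives Ab4
B#4 gives D#4
D4 gives F3
E5 gives G4
Eb5 gives Gb4
B5 gives D5

Ab4 D#4 F3 G4 Gb4 D5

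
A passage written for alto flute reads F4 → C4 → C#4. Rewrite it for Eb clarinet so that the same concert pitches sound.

A3 E3 E#3

First find concert pitch: the alto flute sounds a perfect fourth below written, so F4 C4 C#4 sounds C4 G3 G#3.
Then write for Eb clarinet: it sounds a minor third above written, so the part must be a minor third below concert.
C4 → A3
G3 → E3
G#3 → E#3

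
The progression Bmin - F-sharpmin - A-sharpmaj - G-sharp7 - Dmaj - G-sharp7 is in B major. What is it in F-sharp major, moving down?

B major down to F-sharp major is a perfect fourth; each chord root moves by that interval while the quality stays the same.
Bmin: root B down a perfect fourth → F#, giving F#min.
F-sharpmin: root F-sharp down a perfect fourth → C#, giving C#min.
A-sharpmaj: root A-sharp down a perfect fourth → E#, giving E#maj.
G-sharp7: root G-sharp down a perfect fourth → D#, giving D#7.
Dmaj: root D down a perfect fourth → A, giving Amaj.
G-sharp7: root G-sharp down a perfect fourth → D#, giving D#7.

F#min C#min E#maj D#7 Amaj D#7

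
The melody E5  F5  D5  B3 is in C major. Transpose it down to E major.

C major to E major down is a minor sixth, so every note moves down by that interval.
E5 gives G#4
F5 gives A4
D5 gives F#4
B3 gives D#3

G#4 A4 F#4 D#3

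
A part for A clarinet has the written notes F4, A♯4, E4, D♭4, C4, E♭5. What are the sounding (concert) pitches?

D4 F##4 C#4 Bb3 A3 C5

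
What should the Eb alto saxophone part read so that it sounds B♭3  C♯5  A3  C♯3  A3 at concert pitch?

G4 A#5 F#4 A#3 F#4

The Eb alto saxophone sounds a major sixth below written, so the written part must be a major sixth above concert — transpose each note up.
Bb3 -> G4
C#5 -> A#5
A3 -> F#4
C#3 -> A#3
A3 -> F#4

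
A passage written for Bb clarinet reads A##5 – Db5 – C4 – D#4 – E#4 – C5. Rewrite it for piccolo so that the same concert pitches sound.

G##4 Cb4 Bb2 C#3 D#3 Bb3

First find concert pitch: the Bb clarinet sounds a major second below written, so A##5 Db5 C4 D#4 E#4 C5 sounds G##5 Cb5 Bb3 C#4 D#4 Bb4.
Then write for piccolo: it sounds a perfect octave above written, so the part must be a perfect octave below concert.
G##5 → G##4
Cb5 → Cb4
Bb3 → Bb2
C#4 → C#3
D#4 → D#3
Bb4 → Bb3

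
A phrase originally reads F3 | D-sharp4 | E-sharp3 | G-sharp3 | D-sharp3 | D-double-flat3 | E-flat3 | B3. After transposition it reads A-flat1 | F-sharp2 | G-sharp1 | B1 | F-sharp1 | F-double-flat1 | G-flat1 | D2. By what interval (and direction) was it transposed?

Take the first pair: F3 → Ab1. F to A spans 13 letter names, so the interval is some kind of thirteenth.
Ab1 to F3 is 21 semitones, which makes it a major thirteenth; the second version is lower, so the direction is down.
Checking another pair — B3 → D2 — gives the same interval.

down a major thirteenth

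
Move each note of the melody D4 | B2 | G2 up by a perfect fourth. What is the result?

G4 E3 C3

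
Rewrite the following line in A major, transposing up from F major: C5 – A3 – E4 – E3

F major to A major up is a major third, so every note moves up by that interval.
C5 to E5
A3 to C#4
E4 to G#4
E3 to G#3

E5 C#4 G#4 G#3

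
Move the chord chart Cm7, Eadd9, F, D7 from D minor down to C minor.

D minor down to C minor is a major second; each chord root moves by that interval while the quality stays the same.
Cm7: root C down a major second → Bb, giving Bbm7.
Eadd9: root E down a major second → D, giving Dadd9.
F: root F down a major second → Eb, giving Eb.
D7: root D down a major second → C, giving C7.

Bbm7 Dadd9 Eb C7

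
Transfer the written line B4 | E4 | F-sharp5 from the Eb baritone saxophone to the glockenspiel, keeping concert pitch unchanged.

D1 G0 A1

First find concert pitch: the Eb baritone saxophone sounds a major thirteenth below written, so B4 E4 F-sharp5 sounds D3 G2 A3.
Then write for glockenspiel: it sounds a perfect fifteenth above written, so the part must be a perfect fifteenth below concert.
D3 → D1
G2 → G0
A3 → A1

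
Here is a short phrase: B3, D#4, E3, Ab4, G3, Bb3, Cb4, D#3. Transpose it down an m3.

B3 down a minor third is G#3.
D#4 down a minor third is B#3.
E3: a third down reaches C, and 3 semitones makes it C#3.
A minor third down from Ab4 gives F4.
G3 down a minor third is E3.
Bb3 down a minor third is G3.
A minor third down from Cb4 gives Ab3.
A minor third down from D#3 gives B#2.

G#3 B#3 C#3 F4 E3 G3 Ab3 B#2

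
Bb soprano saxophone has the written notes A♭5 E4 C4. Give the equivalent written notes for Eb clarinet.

Eb5 B3 G3

First find concert pitch: the Bb soprano saxophone sounds a major second below written, so A♭5 E4 C4 sounds Gb5 D4 Bb3.
Then write for Eb clarinet: it sounds a minor third above written, so the part must be a minor third below concert.
Gb5 → Eb5
D4 → B3
Bb3 → G3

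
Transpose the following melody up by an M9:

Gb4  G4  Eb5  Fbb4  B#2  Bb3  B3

Gb4: a ninth up reaches A, and 14 semitones makes it Ab5.
G4 up a major ninth is A5.
A major ninth up from Eb5 gives F6.
Fbb4 up a major ninth is Gbb5.
B#2 up a major ninth is C##4.
Bb3: a ninth up reaches C, and 14 semitones makes it C5.
B3 up a major ninth is C#5.

Ab5 A5 F6 Gbb5 C##4 C5 C#5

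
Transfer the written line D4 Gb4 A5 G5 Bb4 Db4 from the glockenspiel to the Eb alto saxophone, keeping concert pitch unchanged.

First find concert pitch: the glockenspiel sounds a perfect fifteenth above written, so D4 Gb4 A5 G5 Bb4 Db4 sounds D6 Gb6 A7 G7 Bb6 Db6.
Then write for Eb alto saxophone: it sounds a major sixth below written, so the part must be a major sixth above concert.
D6 → B6
Gb6 → Eb7
A7 → F#8
G7 → E8
Bb6 → G7
Db6 → Bb6

B6 Eb7 F#8 E8 G7 Bb6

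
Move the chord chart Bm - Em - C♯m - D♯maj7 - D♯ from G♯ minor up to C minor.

Ebm Abm Fm Gmaj7 G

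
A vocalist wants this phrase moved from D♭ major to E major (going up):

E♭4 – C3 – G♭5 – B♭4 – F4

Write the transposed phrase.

From D♭ up to E is an augmented second; apply that to each pitch.
Eb4 -> F#4
C3 -> D#3
Gb5 -> A5
Bb4 -> C#5
F4 -> G#4

F#4 D#3 A5 C#5 G#4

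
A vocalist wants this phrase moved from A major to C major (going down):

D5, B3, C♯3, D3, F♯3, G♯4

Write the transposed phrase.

From A down to C is a major sixth; apply that to each pitch.
D5 -> F4
B3 -> D3
C#3 -> E2
D3 -> F2
F#3 -> A2
G#4 -> B3

F4 D3 E2 F2 A2 B3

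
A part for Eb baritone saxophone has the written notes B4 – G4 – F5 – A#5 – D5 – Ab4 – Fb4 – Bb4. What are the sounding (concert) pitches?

The Eb baritone saxophone sounds a major thirteenth below written, so transpose each written note down a major thirteenth.
B4 -> D3
G4 -> Bb2
F5 -> Ab3
A#5 -> C#4
D5 -> F3
Ab4 -> Cb3
Fb4 -> Abb2
Bb4 -> Db3

D3 Bb2 Ab3 C#4 F3 Cb3 Abb2 Db3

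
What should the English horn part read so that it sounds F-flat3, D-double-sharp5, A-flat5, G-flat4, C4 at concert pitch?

The English horn sounds a perfect fifth below written, so the written part must be a perfect fifth above concert — transpose each note up.
Fb3 gives Cb4
D##5 gives A##5
Ab5 gives Eb6
Gb4 gives Db5
C4 gives G4

Cb4 A##5 Eb6 Db5 G4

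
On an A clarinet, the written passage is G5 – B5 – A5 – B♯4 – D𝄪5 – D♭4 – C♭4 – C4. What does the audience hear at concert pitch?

The A clarinet sounds a minor third below written, so transpose each written note down a minor third.
G5 -> E5
B5 -> G#5
A5 -> F#5
B#4 -> G##4
D##5 -> B##4
Db4 -> Bb3
Cb4 -> Ab3
C4 -> A3

E5 G#5 F#5 G##4 B##4 Bb3 Ab3 A3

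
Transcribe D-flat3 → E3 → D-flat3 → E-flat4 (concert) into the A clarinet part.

Written C4 sounds as A3 on the A clarinet, so concert pitches are written a minor third up.
Db3 becomes Fb3
E3 becomes G3
Db3 becomes Fb3
Eb4 becomes Gb4

Fb3 G3 Fb3 Gb4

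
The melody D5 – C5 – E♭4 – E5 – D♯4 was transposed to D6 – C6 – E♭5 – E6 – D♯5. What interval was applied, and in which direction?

up a perfect octave

From D5 to D6 is 8 letter names — an octave of some quality.
D5 to D6 is 12 semitones, which makes it a perfect octave; the second version is higher, so the direction is up.
Checking another pair — D#4 → D#5 — gives the same interval.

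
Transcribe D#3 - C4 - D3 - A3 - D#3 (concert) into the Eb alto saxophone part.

Written C4 sounds as Eb3 on the Eb alto saxophone, so concert pitches are written a major sixth up.
D#3 gives B#3
C4 gives A4
D3 gives B3
A3 gives F#4
D#3 gives B#3

B#3 A4 B3 F#4 B#3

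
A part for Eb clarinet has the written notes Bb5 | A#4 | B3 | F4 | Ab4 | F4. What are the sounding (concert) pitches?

Db6 C#5 D4 Ab4 Cb5 Ab4

The Eb clarinet sounds a minor third above written, so transpose each written note up a minor third.
Bb5 -> Db6
A#4 -> C#5
B3 -> D4
F4 -> Ab4
Ab4 -> Cb5
F4 -> Ab4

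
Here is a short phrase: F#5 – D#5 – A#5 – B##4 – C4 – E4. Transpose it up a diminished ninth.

F#5 to Gb6
D#5 to Eb6
A#5 to Bb6
B##4 to C#6
C4 to Dbb5
E4 to Fb5

Gb6 Eb6 Bb6 C#6 Dbb5 Fb5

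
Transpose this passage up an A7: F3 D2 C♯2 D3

E#4 C##3 B##2 C##4

F3 up an augmented seventh is E#4.
An augmented seventh up from D2 gives C##3.
C#2 up an augmented seventh is B##2.
D3: a seventh up reaches C, and 12 semitones makes it C##4.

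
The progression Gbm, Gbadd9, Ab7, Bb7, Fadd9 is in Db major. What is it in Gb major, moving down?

Db major down to Gb major is a perfect fifth; each chord root moves by that interval while the quality stays the same.
Gbm: root Gb down a perfect fifth → Cb, giving Cbm.
Gbadd9: root Gb down a perfect fifth → Cb, giving Cbadd9.
Ab7: root Ab down a perfect fifth → Db, giving Db7.
Bb7: root Bb down a perfect fifth → Eb, giving Eb7.
Fadd9: root F down a perfect fifth → Bb, giving Bbadd9.

Cbm Cbadd9 Db7 Eb7 Bbadd9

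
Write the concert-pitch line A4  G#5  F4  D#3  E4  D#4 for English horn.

E5 D#6 C5 A#3 B4 A#4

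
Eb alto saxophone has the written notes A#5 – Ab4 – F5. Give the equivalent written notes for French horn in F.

G#5 Gb4 Eb5

First find concert pitch: the Eb alto saxophone sounds a major sixth below written, so A#5 Ab4 F5 sounds C#5 Cb4 Ab4.
Then write for French horn in F: it sounds a perfect fifth below written, so the part must be a perfect fifth above concert.
C#5 → G#5
Cb4 → Gb4
Ab4 → Eb5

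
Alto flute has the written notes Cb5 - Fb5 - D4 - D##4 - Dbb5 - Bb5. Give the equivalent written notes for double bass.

Gb5 Cb6 A4 A##4 Abb5 F6

First find concert pitch: the alto flute sounds a perfect fourth below written, so Cb5 Fb5 D4 D##4 Dbb5 Bb5 sounds Gb4 Cb5 A3 A##3 Abb4 F5.
Then write for double bass: it sounds a perfect octave below written, so the part must be a perfect octave above concert.
Gb4 → Gb5
Cb5 → Cb6
A3 → A4
A##3 → A##4
Abb4 → Abb5
F5 → F6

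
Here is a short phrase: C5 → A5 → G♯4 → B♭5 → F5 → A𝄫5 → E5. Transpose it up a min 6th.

Ab5 F6 E5 Gb6 Db6 Fbb6 C6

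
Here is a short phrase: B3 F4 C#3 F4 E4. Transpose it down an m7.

C#3 G3 D#2 G3 F#3

B3 down a minor seventh is C#3.
F4 down a minor seventh is G3.
C#3 down a minor seventh is D#2.
A minor seventh down from F4 gives G3.
E4 down a minor seventh is F#3.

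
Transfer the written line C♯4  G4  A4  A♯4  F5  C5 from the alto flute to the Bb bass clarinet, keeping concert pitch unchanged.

A#4 E5 F#5 F##5 D6 A5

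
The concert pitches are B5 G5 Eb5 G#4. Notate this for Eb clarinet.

G#5 E5 C5 E#4

Written C4 sounds as Eb4 on the Eb clarinet, so concert pitches are written a minor third down.
B5 to G#5
G5 to E5
Eb5 to C5
G#4 to E#4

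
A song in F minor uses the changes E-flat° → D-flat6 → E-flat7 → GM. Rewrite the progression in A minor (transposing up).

G° F6 G7 BM

F minor up to A minor is a major third; each chord root moves by that interval while the quality stays the same.
E-flat°: root E-flat up a major third → G, giving G°.
D-flat6: root D-flat up a major third → F, giving F6.
E-flat7: root E-flat up a major third → G, giving G7.
GM: root G up a major third → B, giving BM.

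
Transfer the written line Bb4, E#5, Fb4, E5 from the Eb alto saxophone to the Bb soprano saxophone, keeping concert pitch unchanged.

Eb4 A#4 Bbb3 A4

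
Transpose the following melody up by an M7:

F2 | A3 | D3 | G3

E3 G#4 C#4 F#4

A major seventh up from F2 gives E3.
A3 up a major seventh is G#4.
D3: a seventh up reaches C, and 11 semitones makes it C#4.
G3: a seventh up reaches F, and 11 semitones makes it F#4.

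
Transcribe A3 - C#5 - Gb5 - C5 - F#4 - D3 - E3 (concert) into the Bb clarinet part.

Written C4 sounds as Bb3 on the Bb clarinet, so concert pitches are written a major second up.
A3 to B3
C#5 to D#5
Gb5 to Ab5
C5 to D5
F#4 to G#4
D3 to E3
E3 to F#3

B3 D#5 Ab5 D5 G#4 E3 F#3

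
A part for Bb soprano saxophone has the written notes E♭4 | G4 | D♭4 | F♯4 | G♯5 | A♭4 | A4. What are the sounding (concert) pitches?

Db4 F4 Cb4 E4 F#5 Gb4 G4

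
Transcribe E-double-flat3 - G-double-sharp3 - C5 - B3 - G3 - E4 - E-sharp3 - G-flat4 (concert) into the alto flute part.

Written C4 sounds as G3 on the alto flute, so concert pitches are written a perfect fourth up.
Ebb3 becomes Abb3
G##3 becomes C##4
C5 becomes F5
B3 becomes E4
G3 becomes C4
E4 becomes A4
E#3 becomes A#3
Gb4 becomes Cb5

Abb3 C##4 F5 E4 C4 A4 A#3 Cb5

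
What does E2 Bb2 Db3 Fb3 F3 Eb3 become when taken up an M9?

F#3 C4 Eb4 Gb4 G4 F4

E2 → F#3
Bb2 → C4
Db3 → Eb4
Fb3 → Gb4
F3 → G4
Eb3 → F4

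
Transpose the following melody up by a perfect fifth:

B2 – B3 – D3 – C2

F#3 F#4 A3 G2

B2 gives F#3
B3 gives F#4
D3 gives A3
C2 gives G2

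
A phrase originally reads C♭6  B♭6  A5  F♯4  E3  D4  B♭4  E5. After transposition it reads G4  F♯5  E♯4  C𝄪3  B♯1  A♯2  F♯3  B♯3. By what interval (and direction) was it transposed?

down a diminished eleventh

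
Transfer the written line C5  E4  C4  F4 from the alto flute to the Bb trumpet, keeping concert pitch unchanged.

First find concert pitch: the alto flute sounds a perfect fourth below written, so C5 E4 C4 F4 sounds G4 B3 G3 C4.
Then write for Bb trumpet: it sounds a major second below written, so the part must be a major second above concert.
G4 → A4
B3 → C#4
G3 → A3
C4 → D4

A4 C#4 A3 D4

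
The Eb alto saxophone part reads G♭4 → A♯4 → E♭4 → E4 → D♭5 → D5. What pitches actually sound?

Bbb3 C#4 Gb3 G3 Fb4 F4

Written C4 on the Eb alto saxophone sounds as Eb3, a major sixth lower; apply that shift to every note.
Gb4 becomes Bbb3
A#4 becomes C#4
Eb4 becomes Gb3
E4 becomes G3
Db5 becomes Fb4
D5 becomes F4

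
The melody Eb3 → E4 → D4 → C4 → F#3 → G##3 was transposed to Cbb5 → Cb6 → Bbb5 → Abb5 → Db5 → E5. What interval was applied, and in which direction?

up a diminished thirteenth

From Eb3 to Cbb5 is 13 letter names — a thirteenth of some quality.
Eb3 to Cbb5 is 19 semitones, which makes it a diminished thirteenth; the second version is higher, so the direction is up.
Checking another pair — G##3 → E5 — gives the same interval.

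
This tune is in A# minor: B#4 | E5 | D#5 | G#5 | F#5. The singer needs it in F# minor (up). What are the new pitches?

G#5 C6 B5 E6 D6

From A# up to F# is a minor sixth; apply that to each pitch.
B#4 → G#5
E5 → C6
D#5 → B5
G#5 → E6
F#5 → D6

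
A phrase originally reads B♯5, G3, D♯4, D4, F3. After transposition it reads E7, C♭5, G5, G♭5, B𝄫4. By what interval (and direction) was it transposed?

Take the first pair: B#5 → E7. B to E spans 11 letter names, so the interval is some kind of eleventh.
B#5 to E7 is 16 semitones, which makes it a diminished eleventh; the second version is higher, so the direction is up.
Checking another pair — F3 → Bbb4 — gives the same interval.

up a diminished eleventh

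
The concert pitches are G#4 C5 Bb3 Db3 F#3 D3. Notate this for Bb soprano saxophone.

A#4 D5 C4 Eb3 G#3 E3

Written C4 sounds as Bb3 on the Bb soprano saxophone, so concert pitches are written a major second up.
G#4 gives A#4
C5 gives D5
Bb3 gives C4
Db3 gives Eb3
F#3 gives G#3
D3 gives E3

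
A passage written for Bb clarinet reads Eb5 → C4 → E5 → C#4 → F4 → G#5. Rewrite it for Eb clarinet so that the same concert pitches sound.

Bb4 G3 B4 G#3 C4 D#5

First find concert pitch: the Bb clarinet sounds a major second below written, so Eb5 C4 E5 C#4 F4 G#5 sounds Db5 Bb3 D5 B3 Eb4 F#5.
Then write for Eb clarinet: it sounds a minor third above written, so the part must be a minor third below concert.
Db5 → Bb4
Bb3 → G3
D5 → B4
B3 → G#3
Eb4 → C4
F#5 → D#5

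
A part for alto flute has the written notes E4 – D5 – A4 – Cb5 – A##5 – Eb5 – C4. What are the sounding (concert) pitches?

B3 A4 E4 Gb4 E##5 Bb4 G3

Written C4 on the alto flute sounds as G3, a perfect fourth lower; apply that shift to every note.
E4 to B3
D5 to A4
A4 to E4
Cb5 to Gb4
A##5 to E##5
Eb5 to Bb4
C4 to G3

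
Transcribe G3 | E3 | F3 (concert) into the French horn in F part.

Written C4 sounds as F3 on the French horn in F, so concert pitches are written a perfect fifth up.
G3 to D4
E3 to B3
F3 to C4

D4 B3 C4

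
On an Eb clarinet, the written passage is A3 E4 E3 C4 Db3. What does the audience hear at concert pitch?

The Eb clarinet sounds a minor third above written, so transpose each written note up a minor third.
A3 becomes C4
E4 becomes G4
E3 becomes G3
C4 becomes Eb4
Db3 becomes Fb3

C4 G4 G3 Eb4 Fb3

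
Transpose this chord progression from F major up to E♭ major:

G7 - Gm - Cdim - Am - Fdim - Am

F major up to E♭ major is a minor seventh; each chord root moves by that interval while the quality stays the same.
G7: root G up a minor seventh → F, giving F7.
Gm: root G up a minor seventh → F, giving Fm.
Cdim: root C up a minor seventh → Bb, giving Bbdim.
Am: root A up a minor seventh → G, giving Gm.
Fdim: root F up a minor seventh → Eb, giving Ebdim.
Am: root A up a minor seventh → G, giving Gm.

F7 Fm Bbdim Gm Ebdim Gm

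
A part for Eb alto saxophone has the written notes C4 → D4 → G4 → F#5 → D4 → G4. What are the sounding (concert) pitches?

Eb3 F3 Bb3 A4 F3 Bb3

Written C4 on the Eb alto saxophone sounds as Eb3, a major sixth lower; apply that shift to every note.
C4 gives Eb3
D4 gives F3
G4 gives Bb3
F#5 gives A4
D4 gives F3
G4 gives Bb3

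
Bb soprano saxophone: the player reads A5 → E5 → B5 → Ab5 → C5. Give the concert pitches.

Written C4 on the Bb soprano saxophone sounds as Bb3, a major second lower; apply that shift to every note.
A5 -> G5
E5 -> D5
B5 -> A5
Ab5 -> Gb5
C5 -> Bb4

G5 D5 A5 Gb5 Bb4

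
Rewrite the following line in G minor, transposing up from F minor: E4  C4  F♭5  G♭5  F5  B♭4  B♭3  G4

From F up to G is a major second; apply that to each pitch.
E4 becomes F#4
C4 becomes D4
Fb5 becomes Gb5
Gb5 becomes Ab5
F5 becomes G5
Bb4 becomes C5
Bb3 becomes C4
G4 becomes A4

F#4 D4 Gb5 Ab5 G5 C5 C4 A4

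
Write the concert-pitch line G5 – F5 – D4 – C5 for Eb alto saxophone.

E6 D6 B4 A5

Written C4 sounds as Eb3 on the Eb alto saxophone, so concert pitches are written a major sixth up.
G5 becomes E6
F5 becomes D6
D4 becomes B4
C5 becomes A5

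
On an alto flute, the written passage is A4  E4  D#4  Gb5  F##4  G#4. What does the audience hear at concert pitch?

The alto flute sounds a perfect fourth below written, so transpose each written note down a perfect fourth.
A4 → E4
E4 → B3
D#4 → A#3
Gb5 → Db5
F##4 → C##4
G#4 → D#4

E4 B3 A#3 Db5 C##4 D#4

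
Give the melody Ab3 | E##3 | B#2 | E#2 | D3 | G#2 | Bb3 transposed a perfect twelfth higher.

Ab3 becomes Eb5
E##3 becomes B##4
B#2 becomes F##4
E#2 becomes B#3
D3 becomes A4
G#2 becomes D#4
Bb3 becomes F5

Eb5 B##4 F##4 B#3 A4 D#4 F5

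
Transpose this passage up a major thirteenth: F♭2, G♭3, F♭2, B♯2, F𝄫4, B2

Db4 Eb5 Db4 G##4 Dbb6 G#4

Fb2 gives Db4
Gb3 gives Eb5
Fb2 gives Db4
B#2 gives G##4
Fbb4 gives Dbb6
B2 gives G#4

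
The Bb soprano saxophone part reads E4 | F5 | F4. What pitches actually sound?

D4 Eb5 Eb4

The Bb soprano saxophone sounds a major second below written, so transpose each written note down a major second.
E4 -> D4
F5 -> Eb5
F4 -> Eb4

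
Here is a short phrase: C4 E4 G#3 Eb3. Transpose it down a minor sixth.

E3 G#3 B#2 G2

C4 becomes E3
E4 becomes G#3
G#3 becomes B#2
Eb3 becomes G2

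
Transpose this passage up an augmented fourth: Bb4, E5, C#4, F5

E5 A#5 F##4 B5

An augmented fourth up from Bb4 gives E5.
E5 up an augmented fourth is A#5.
C#4: a fourth up reaches F, and 6 semitones makes it F##4.
An augmented fourth up from F5 gives B5.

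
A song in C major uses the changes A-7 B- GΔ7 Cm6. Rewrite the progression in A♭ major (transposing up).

F-7 G- EbΔ7 Abm6

C major up to A♭ major is a minor sixth; each chord root moves by that interval while the quality stays the same.
A-7: root A up a minor sixth → F, giving F-7.
B-: root B up a minor sixth → G, giving G-.
GΔ7: root G up a minor sixth → Eb, giving EbΔ7.
Cm6: root C up a minor sixth → Ab, giving Abm6.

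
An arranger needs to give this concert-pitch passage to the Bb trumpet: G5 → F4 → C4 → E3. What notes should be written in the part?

A5 G4 D4 F#3

Written C4 sounds as Bb3 on the Bb trumpet, so concert pitches are written a major second up.
G5 to A5
F4 to G4
C4 to D4
E3 to F#3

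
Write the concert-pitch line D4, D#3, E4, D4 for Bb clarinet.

Written C4 sounds as Bb3 on the Bb clarinet, so concert pitches are written a major second up.
D4 → E4
D#3 → E#3
E4 → F#4
D4 → E4

E4 E#3 F#4 E4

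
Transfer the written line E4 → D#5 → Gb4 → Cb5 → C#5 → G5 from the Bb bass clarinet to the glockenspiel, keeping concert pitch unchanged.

D1 C#2 Fb1 Bbb1 B1 F2

First find concert pitch: the Bb bass clarinet sounds a major ninth below written, so E4 D#5 Gb4 Cb5 C#5 G5 sounds D3 C#4 Fb3 Bbb3 B3 F4.
Then write for glockenspiel: it sounds a perfect fifteenth above written, so the part must be a perfect fifteenth below concert.
D3 → D1
C#4 → C#2
Fb3 → Fb1
Bbb3 → Bbb1
B3 → B1
F4 → F2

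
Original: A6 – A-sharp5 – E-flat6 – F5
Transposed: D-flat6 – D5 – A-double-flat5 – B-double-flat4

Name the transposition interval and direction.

Take the first pair: A6 → Db6. A to D spans 5 letter names, so the interval is some kind of fifth.
Db6 to A6 is 8 semitones, which makes it an augmented fifth; the second version is lower, so the direction is down.
Checking another pair — F5 → Bbb4 — gives the same interval.

down an augmented fifth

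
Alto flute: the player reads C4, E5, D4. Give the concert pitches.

G3 B4 A3

Written C4 on the alto flute sounds as G3, a perfect fourth lower; apply that shift to every note.
C4 becomes G3
E5 becomes B4
D4 becomes A3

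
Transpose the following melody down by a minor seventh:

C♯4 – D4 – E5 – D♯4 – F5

C#4 → D#3
D4 → E3
E5 → F#4
D#4 → E#3
F5 → G4

D#3 E3 F#4 E#3 G4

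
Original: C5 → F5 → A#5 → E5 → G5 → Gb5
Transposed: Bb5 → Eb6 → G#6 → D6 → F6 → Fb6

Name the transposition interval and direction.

up a minor seventh

Take the first pair: C5 → Bb5. C to B spans 7 letter names, so the interval is some kind of seventh.
C5 to Bb5 is 10 semitones, which makes it a minor seventh; the second version is higher, so the direction is up.
Checking another pair — Gb5 → Fb6 — gives the same interval.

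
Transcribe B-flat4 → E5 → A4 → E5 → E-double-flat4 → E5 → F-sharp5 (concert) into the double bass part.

Written C4 sounds as C3 on the double bass, so concert pitches are written a perfect octave up.
Bb4 gives Bb5
E5 gives E6
A4 gives A5
E5 gives E6
Ebb4 gives Ebb5
E5 gives E6
F#5 gives F#6

Bb5 E6 A5 E6 Ebb5 E6 F#6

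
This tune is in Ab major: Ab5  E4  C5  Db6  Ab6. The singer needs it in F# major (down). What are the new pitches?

F#5 C##4 A#4 B5 F#6

Ab major to F# major down is a diminished third, so every note moves down by that interval.
Ab5 → F#5
E4 → C##4
C5 → A#4
Db6 → B5
Ab6 → F#6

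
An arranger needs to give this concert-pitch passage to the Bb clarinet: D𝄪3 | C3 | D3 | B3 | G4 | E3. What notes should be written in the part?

E##3 D3 E3 C#4 A4 F#3

Written C4 sounds as Bb3 on the Bb clarinet, so concert pitches are written a major second up.
D##3 to E##3
C3 to D3
D3 to E3
B3 to C#4
G4 to A4
E3 to F#3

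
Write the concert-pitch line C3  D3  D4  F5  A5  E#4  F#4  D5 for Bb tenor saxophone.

The Bb tenor saxophone sounds a major ninth below written, so the written part must be a major ninth above concert — transpose each note up.
C3 → D4
D3 → E4
D4 → E5
F5 → G6
A5 → B6
E#4 → F##5
F#4 → G#5
D5 → E6

D4 E4 E5 G6 B6 F##5 G#5 E6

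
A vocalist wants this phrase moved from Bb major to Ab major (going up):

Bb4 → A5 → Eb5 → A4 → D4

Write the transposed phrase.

From Bb up to Ab is a minor seventh; apply that to each pitch.
Bb4 to Ab5
A5 to G6
Eb5 to Db6
A4 to G5
D4 to C5

Ab5 G6 Db6 G5 C5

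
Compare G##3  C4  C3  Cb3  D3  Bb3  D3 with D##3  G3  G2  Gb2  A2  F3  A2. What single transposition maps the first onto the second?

down a perfect fourth

Take the first pair: G##3 → D##3. G to D spans 4 letter names, so the interval is some kind of fourth.
D##3 to G##3 is 5 semitones, which makes it a perfect fourth; the second version is lower, so the direction is down.
Checking another pair — D3 → A2 — gives the same interval.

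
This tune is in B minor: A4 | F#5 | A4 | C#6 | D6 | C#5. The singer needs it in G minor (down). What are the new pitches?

B minor to G minor down is a major third, so every note moves down by that interval.
A4 gives F4
F#5 gives D5
A4 gives F4
C#6 gives A5
D6 gives Bb5
C#5 gives A4

F4 D5 F4 A5 Bb5 A4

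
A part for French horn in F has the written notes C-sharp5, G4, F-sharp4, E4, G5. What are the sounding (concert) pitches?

F#4 C4 B3 A3 C5

The French horn in F sounds a perfect fifth below written, so transpose each written note down a perfect fifth.
C#5 → F#4
G4 → C4
F#4 → B3
E4 → A3
G5 → C5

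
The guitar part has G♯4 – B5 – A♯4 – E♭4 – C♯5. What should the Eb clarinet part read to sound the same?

E#3 G#4 F##3 C3 A#3

First find concert pitch: the guitar sounds a perfect octave below written, so G♯4 B5 A♯4 E♭4 C♯5 sounds G#3 B4 A#3 Eb3 C#4.
Then write for Eb clarinet: it sounds a minor third above written, so the part must be a minor third below concert.
G#3 → E#3
B4 → G#4
A#3 → F##3
Eb3 → C3
C#4 → A#3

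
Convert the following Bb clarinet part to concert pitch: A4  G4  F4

G4 F4 Eb4

Written C4 on the Bb clarinet sounds as Bb3, a major second lower; apply that shift to every note.
A4 → G4
G4 → F4
F4 → Eb4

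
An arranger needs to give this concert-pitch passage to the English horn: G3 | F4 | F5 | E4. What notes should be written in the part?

Written C4 sounds as F3 on the English horn, so concert pitches are written a perfect fifth up.
G3 to D4
F4 to C5
F5 to C6
E4 to B4

D4 C5 C6 B4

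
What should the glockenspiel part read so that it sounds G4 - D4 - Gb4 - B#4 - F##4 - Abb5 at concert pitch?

G2 D2 Gb2 B#2 F##2 Abb3

The glockenspiel sounds a perfect fifteenth above written, so the written part must be a perfect fifteenth below concert — transpose each note down.
G4 gives G2
D4 gives D2
Gb4 gives Gb2
B#4 gives B#2
F##4 gives F##2
Abb5 gives Abb3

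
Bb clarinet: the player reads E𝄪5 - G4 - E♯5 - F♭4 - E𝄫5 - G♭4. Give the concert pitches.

The Bb clarinet sounds a major second below written, so transpose each written note down a major second.
E##5 gives D##5
G4 gives F4
E#5 gives D#5
Fb4 gives Ebb4
Ebb5 gives Dbb5
Gb4 gives Fb4

D##5 F4 D#5 Ebb4 Dbb5 Fb4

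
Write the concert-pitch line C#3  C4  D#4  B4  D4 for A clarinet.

The A clarinet sounds a minor third below written, so the written part must be a minor third above concert — transpose each note up.
C#3 gives E3
C4 gives Eb4
D#4 gives F#4
B4 gives D5
D4 gives F4

E3 Eb4 F#4 D5 F4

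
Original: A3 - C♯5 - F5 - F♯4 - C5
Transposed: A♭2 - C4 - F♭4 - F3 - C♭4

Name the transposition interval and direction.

down an augmented octave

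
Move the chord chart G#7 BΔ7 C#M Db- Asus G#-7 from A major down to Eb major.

D7 FΔ7 GM Abb- Ebsus D-7

A major down to Eb major is an augmented fourth; each chord root moves by that interval while the quality stays the same.
G#7: root G# down an augmented fourth → D, giving D7.
BΔ7: root B down an augmented fourth → F, giving FΔ7.
C#M: root C# down an augmented fourth → G, giving GM.
Db-: root Db down an augmented fourth → Abb, giving Abb-.
Asus: root A down an augmented fourth → Eb, giving Ebsus.
G#-7: root G# down an augmented fourth → D, giving D-7.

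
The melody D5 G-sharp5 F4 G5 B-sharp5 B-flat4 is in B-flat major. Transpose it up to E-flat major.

G5 C#6 Bb4 C6 E#6 Eb5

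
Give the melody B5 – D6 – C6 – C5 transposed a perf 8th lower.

B4 D5 C5 C4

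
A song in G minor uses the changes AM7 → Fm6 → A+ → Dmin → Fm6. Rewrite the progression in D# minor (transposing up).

E#M7 C#m6 E#+ A#min C#m6

G minor up to D# minor is an augmented fifth; each chord root moves by that interval while the quality stays the same.
AM7: root A up an augmented fifth → E#, giving E#M7.
Fm6: root F up an augmented fifth → C#, giving C#m6.
A+: root A up an augmented fifth → E#, giving E#+.
Dmin: root D up an augmented fifth → A#, giving A#min.
Fm6: root F up an augmented fifth → C#, giving C#m6.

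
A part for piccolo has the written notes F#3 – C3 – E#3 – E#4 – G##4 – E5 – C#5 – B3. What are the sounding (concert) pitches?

F#4 C4 E#4 E#5 G##5 E6 C#6 B4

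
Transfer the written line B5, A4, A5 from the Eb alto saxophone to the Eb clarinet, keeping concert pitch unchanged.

First find concert pitch: the Eb alto saxophone sounds a major sixth below written, so B5 A4 A5 sounds D5 C4 C5.
Then write for Eb clarinet: it sounds a minor third above written, so the part must be a minor third below concert.
D5 → B4
C4 → A3
C5 → A4

B4 A3 A4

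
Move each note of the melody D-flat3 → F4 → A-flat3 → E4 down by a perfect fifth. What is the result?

Gb2 Bb3 Db3 A3

Db3: a fifth down reaches G, and 7 semitones makes it Gb2.
A perfect fifth down from F4 gives Bb3.
Ab3: a fifth down reaches D, and 7 semitones makes it Db3.
A perfect fifth down from E4 gives A3.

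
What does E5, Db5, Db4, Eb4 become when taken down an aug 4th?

E5 -> Bb4
Db5 -> Abb4
Db4 -> Abb3
Eb4 -> Bbb3

Bb4 Abb4 Abb3 Bbb3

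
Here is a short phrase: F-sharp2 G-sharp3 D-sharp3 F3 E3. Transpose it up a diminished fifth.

C3 D4 A3 Cb4 Bb3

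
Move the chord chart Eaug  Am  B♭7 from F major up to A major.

F major up to A major is a major third; each chord root moves by that interval while the quality stays the same.
Eaug: root E up a major third → G#, giving G#aug.
Am: root A up a major third → C#, giving C#m.
B♭7: root B♭ up a major third → D, giving D7.

G#aug C#m D7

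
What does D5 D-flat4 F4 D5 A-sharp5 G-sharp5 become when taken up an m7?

C6 Cb5 Eb5 C6 G#6 F#6

D5 to C6
Db4 to Cb5
F4 to Eb5
D5 to C6
A#5 to G#6
G#5 to F#6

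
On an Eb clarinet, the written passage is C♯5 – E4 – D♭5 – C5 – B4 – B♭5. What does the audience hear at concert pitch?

Written C4 on the Eb clarinet sounds as Eb4, a minor third higher; apply that shift to every note.
C#5 gives E5
E4 gives G4
Db5 gives Fb5
C5 gives Eb5
B4 gives D5
Bb5 gives Db6

E5 G4 Fb5 Eb5 D5 Db6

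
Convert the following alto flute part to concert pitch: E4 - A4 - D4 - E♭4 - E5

B3 E4 A3 Bb3 B4

The alto flute sounds a perfect fourth below written, so transpose each written note down a perfect fourth.
E4 -> B3
A4 -> E4
D4 -> A3
Eb4 -> Bb3
E5 -> B4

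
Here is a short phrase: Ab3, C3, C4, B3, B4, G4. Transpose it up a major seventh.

G4 B3 B4 A#4 A#5 F#5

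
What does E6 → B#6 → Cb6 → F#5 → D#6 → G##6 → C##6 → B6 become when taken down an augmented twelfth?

Ab4 E5 Fbb4 Bb3 G4 C#5 F#4 Eb5

E6 becomes Ab4
B#6 becomes E5
Cb6 becomes Fbb4
F#5 becomes Bb3
D#6 becomes G4
G##6 becomes C#5
C##6 becomes F#4
B6 becomes Eb5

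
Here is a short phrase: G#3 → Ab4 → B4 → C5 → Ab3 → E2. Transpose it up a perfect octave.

G#3 -> G#4
Ab4 -> Ab5
B4 -> B5
C5 -> C6
Ab3 -> Ab4
E2 -> E3

G#4 Ab5 B5 C6 Ab4 E3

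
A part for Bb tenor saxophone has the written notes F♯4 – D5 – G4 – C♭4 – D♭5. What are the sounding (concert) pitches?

The Bb tenor saxophone sounds a major ninth below written, so transpose each written note down a major ninth.
F#4 to E3
D5 to C4
G4 to F3
Cb4 to Bbb2
Db5 to Cb4

E3 C4 F3 Bbb2 Cb4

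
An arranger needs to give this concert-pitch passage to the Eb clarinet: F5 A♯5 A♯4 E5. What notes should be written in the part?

The Eb clarinet sounds a minor third above written, so the written part must be a minor third below concert — transpose each note down.
F5 -> D5
A#5 -> F##5
A#4 -> F##4
E5 -> C#5

D5 F##5 F##4 C#5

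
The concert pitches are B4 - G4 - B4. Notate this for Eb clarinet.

G#4 E4 G#4

The Eb clarinet sounds a minor third above written, so the written part must be a minor third below concert — transpose each note down.
B4 -> G#4
G4 -> E4
B4 -> G#4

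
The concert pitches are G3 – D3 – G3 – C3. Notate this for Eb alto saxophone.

E4 B3 E4 A3

The Eb alto saxophone sounds a major sixth below written, so the written part must be a major sixth above concert — transpose each note up.
G3 gives E4
D3 gives B3
G3 gives E4
C3 gives A3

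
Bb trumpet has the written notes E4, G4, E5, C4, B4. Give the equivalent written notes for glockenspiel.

First find concert pitch: the Bb trumpet sounds a major second below written, so E4 G4 E5 C4 B4 sounds D4 F4 D5 Bb3 A4.
Then write for glockenspiel: it sounds a perfect fifteenth above written, so the part must be a perfect fifteenth below concert.
D4 → D2
F4 → F2
D5 → D3
Bb3 → Bb1
A4 → A2

D2 F2 D3 Bb1 A2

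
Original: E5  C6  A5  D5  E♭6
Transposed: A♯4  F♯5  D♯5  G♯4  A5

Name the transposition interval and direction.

Take the first pair: E5 → A#4. E to A spans 5 letter names, so the interval is some kind of fifth.
A#4 to E5 is 6 semitones, which makes it a diminished fifth; the second version is lower, so the direction is down.
Checking another pair — Eb6 → A5 — gives the same interval.

down a diminished fifth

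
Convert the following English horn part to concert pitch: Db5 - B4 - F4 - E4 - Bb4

Gb4 E4 Bb3 A3 Eb4

Written C4 on the English horn sounds as F3, a perfect fifth lower; apply that shift to every note.
Db5 gives Gb4
B4 gives E4
F4 gives Bb3
E4 gives A3
Bb4 gives Eb4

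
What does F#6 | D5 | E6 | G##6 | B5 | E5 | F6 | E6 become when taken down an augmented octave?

F#6 down an augmented octave is F5.
An augmented octave down from D5 gives Db4.
E6: an octave down reaches E, and 13 semitones makes it Eb5.
An augmented octave down from G##6 gives G#5.
B5: an octave down reaches B, and 13 semitones makes it Bb4.
E5 down an augmented octave is Eb4.
F6: an octave down reaches F, and 13 semitones makes it Fb5.
E6: an octave down reaches E, and 13 semitones makes it Eb5.

F5 Db4 Eb5 G#5 Bb4 Eb4 Fb5 Eb5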